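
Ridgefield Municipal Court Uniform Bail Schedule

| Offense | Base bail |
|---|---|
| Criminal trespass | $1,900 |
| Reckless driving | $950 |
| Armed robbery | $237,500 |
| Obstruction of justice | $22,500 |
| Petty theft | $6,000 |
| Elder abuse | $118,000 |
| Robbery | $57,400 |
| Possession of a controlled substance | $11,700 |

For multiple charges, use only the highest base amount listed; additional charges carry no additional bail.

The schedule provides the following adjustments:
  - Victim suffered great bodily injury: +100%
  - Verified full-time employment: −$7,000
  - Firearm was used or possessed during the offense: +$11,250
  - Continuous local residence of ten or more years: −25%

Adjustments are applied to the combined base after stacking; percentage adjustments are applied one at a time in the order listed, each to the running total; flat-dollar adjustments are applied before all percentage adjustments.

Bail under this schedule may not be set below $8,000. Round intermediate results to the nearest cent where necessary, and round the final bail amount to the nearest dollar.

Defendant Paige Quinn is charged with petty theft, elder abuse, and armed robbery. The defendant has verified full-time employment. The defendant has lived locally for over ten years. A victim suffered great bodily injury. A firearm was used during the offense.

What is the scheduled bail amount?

$362,625

Base amounts from the schedule: petty theft $6,000; elder abuse $118,000; armed robbery $237,500.
Stacking rule: use the highest base only. Highest is armed robbery at $237,500. Combined base = $237,500.
Verified full-time employment (−$7,000 flat): $237,500 − $7,000 = $230,500.
Firearm was used or possessed during the offense (+$11,250 flat): $230,500 + $11,250 = $241,750.
Victim suffered great bodily injury (+100%): $241,750 × 2 = $483,500.
Continuous local residence of ten or more years (−25%): $483,500 × 0.75 = $362,625.
$362,625 is at or above the $8,000 minimum.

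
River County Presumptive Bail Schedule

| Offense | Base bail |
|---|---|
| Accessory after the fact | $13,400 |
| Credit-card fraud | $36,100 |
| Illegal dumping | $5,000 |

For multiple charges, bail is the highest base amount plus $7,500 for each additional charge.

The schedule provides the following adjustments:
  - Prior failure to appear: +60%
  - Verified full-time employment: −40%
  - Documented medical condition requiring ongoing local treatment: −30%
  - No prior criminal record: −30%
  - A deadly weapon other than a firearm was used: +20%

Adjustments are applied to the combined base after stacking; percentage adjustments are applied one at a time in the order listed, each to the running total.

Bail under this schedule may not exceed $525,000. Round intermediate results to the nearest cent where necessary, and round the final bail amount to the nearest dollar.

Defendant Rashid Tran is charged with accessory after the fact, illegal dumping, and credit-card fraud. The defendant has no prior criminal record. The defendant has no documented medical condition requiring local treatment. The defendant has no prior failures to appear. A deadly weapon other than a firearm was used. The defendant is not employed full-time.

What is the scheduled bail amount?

Base amounts from the schedule: accessory after the fact $13,400; illegal dumping $5,000; credit-card fraud $36,100.
Stacking rule: highest base plus $7,500 per additional charge. Highest is credit-card fraud at $36,100; 2 additional charges → +$15,000. Combined base = $51,100.
No prior criminal record (−30%): $51,100 × 0.7 = $35,770.
A deadly weapon other than a firearm was used (+20%): $35,770 × 1.2 = $42,924.
$42,924 is within the $525,000 maximum.

$42,924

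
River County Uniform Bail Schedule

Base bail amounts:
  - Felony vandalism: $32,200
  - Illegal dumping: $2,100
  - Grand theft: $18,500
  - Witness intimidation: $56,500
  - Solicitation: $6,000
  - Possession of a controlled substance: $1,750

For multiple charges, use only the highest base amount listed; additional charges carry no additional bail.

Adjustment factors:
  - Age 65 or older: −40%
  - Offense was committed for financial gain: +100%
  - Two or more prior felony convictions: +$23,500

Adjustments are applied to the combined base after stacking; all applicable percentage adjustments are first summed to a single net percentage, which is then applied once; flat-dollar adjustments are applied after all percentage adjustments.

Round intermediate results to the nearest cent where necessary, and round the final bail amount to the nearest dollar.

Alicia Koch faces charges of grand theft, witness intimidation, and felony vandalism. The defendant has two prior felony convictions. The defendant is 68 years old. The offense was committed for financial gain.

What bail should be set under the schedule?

$113,900

Base amounts from the schedule: grand theft $18,500; witness intimidation $56,500; felony vandalism $32,200.
Stacking rule: use the highest base only. Highest is witness intimidation at $56,500. Combined base = $56,500.
Net percentage adjustment: −40% +100% = +60%. $56,500 × 1.6 = $90,400.
Two or more prior felony convictions (+$23,500 flat): $90,400 + $23,500 = $113,900.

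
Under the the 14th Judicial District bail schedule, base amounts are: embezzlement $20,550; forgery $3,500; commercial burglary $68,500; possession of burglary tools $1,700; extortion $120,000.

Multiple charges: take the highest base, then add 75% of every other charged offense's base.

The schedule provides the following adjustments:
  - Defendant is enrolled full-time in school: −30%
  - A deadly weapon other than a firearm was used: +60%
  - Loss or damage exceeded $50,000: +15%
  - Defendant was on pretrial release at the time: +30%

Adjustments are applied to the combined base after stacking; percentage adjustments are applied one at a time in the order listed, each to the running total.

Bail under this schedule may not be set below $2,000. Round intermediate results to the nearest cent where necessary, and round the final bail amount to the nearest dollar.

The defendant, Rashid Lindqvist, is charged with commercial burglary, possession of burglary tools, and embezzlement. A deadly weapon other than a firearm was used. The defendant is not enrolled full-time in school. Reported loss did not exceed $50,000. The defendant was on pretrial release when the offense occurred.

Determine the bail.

Base amounts from the schedule: commercial burglary $68,500; possession of burglary tools $1,700; embezzlement $20,550.
Stacking rule: highest base plus 75% of each additional charge. Highest is commercial burglary at $68,500. Additional: $1,700 × 75% = $1,275; $20,550 × 75% = $15,412.50. Combined base = $68,500 + $16,687.50 = $85,187.50.
A deadly weapon other than a firearm was used (+60%): $85,187.50 × 1.6 = $136,300.
Defendant was on pretrial release at the time (+30%): $136,300 × 1.3 = $177,190.
$177,190 is at or above the $2,000 minimum.

$177,190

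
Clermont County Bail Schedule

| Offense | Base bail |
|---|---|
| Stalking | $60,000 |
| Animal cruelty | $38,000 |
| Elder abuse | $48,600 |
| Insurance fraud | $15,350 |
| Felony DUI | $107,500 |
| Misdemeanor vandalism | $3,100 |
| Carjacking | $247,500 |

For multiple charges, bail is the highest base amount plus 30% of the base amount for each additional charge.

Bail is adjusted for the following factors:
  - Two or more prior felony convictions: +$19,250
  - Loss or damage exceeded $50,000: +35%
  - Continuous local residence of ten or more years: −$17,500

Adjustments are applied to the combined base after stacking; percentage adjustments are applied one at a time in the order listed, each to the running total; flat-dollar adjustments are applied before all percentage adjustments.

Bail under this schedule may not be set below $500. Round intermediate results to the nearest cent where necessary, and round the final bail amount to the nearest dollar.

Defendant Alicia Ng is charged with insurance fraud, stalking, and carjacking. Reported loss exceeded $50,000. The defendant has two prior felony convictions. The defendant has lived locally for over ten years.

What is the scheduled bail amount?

$367,004

Base amounts from the schedule: insurance fraud $15,350; stalking $60,000; carjacking $247,500.
Stacking rule: highest base plus 30% of each additional charge. Highest is carjacking at $247,500. Additional: $15,350 × 30% = $4,605; $60,000 × 30% = $18,000. Combined base = $247,500 + $22,605 = $270,105.
Two or more prior felony convictions (+$19,250 flat): $270,105 + $19,250 = $289,355.
Continuous local residence of ten or more years (−$17,500 flat): $289,355 − $17,500 = $271,855.
Loss or damage exceeded $50,000 (+35%): $271,855 × 1.35 = $367,004.25.
$367,004.25 is at or above the $500 minimum.
Rounded to the nearest dollar: $367,004.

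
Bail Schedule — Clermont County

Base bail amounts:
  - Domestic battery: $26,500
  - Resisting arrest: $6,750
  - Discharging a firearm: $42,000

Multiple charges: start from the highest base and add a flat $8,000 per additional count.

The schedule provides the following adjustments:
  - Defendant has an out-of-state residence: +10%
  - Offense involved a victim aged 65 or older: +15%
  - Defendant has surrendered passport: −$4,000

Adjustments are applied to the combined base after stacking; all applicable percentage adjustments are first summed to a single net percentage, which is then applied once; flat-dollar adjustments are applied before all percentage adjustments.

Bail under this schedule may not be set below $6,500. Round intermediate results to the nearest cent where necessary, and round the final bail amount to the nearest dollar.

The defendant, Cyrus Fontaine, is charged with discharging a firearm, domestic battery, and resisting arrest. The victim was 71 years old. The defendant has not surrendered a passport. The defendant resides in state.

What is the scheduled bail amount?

$66,700

Base amounts from the schedule: discharging a firearm $42,000; domestic battery $26,500; resisting arrest $6,750.
Stacking rule: highest base plus $8,000 per additional charge. Highest is discharging a firearm at $42,000; 2 additional charges → +$16,000. Combined base = $58,000.
Offense involved a victim aged 65 or older (+15%): $58,000 × 1.15 = $66,700.
$66,700 is at or above the $6,500 minimum.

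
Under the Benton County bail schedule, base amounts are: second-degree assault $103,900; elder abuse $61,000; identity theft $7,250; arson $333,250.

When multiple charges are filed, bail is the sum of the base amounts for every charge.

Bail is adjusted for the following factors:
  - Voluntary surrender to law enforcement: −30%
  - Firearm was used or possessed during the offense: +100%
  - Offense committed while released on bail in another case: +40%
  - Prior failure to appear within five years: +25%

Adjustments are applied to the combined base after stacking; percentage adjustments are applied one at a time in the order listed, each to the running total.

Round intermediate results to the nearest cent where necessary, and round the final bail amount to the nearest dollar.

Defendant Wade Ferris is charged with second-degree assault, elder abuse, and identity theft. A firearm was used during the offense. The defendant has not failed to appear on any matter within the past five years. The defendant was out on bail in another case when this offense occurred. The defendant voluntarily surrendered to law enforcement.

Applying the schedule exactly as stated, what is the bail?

$337,414

Base amounts from the schedule: second-degree assault $103,900; elder abuse $61,000; identity theft $7,250.
Stacking rule: sum of all bases. $103,900 + $61,000 + $7,250 = $172,150.
Voluntary surrender to law enforcement (−30%): $172,150 × 0.7 = $120,505.
Firearm was used or possessed during the offense (+100%): $120,505 × 2 = $241,010.
Offense committed while released on bail in another case (+40%): $241,010 × 1.4 = $337,414.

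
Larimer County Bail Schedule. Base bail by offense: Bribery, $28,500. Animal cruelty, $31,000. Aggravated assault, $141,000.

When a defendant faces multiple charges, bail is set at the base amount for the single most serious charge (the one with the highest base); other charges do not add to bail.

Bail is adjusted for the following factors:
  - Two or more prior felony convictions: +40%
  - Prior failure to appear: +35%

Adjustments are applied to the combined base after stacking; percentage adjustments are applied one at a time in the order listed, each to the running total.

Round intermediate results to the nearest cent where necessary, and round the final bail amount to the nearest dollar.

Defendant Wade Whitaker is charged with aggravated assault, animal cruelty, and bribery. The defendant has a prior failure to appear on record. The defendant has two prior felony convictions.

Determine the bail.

Base amounts from the schedule: aggravated assault $141,000; animal cruelty $31,000; bribery $28,500.
Stacking rule: use the highest base only. Highest is aggravated assault at $141,000. Combined base = $141,000.
Two or more prior felony convictions (+40%): $141,000 × 1.4 = $197,400.
Prior failure to appear (+35%): $197,400 × 1.35 = $266,490.

$266,490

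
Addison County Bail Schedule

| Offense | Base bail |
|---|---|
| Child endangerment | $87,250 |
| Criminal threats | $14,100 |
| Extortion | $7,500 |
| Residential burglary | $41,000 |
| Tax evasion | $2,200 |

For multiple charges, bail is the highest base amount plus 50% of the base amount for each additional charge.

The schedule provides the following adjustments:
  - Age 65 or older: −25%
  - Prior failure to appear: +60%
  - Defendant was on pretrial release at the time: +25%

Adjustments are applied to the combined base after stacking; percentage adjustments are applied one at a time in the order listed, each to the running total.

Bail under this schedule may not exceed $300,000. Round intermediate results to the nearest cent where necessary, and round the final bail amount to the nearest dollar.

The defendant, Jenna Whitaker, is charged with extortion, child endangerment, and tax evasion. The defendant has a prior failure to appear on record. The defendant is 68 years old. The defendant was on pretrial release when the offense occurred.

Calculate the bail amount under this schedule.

$138,150

Base amounts from the schedule: extortion $7,500; child endangerment $87,250; tax evasion $2,200.
Stacking rule: highest base plus 50% of each additional charge. Highest is child endangerment at $87,250. Additional: $7,500 × 50% = $3,750; $2,200 × 50% = $1,100. Combined base = $87,250 + $4,850 = $92,100.
Age 65 or older (−25%): $92,100 × 0.75 = $69,075.
Prior failure to appear (+60%): $69,075 × 1.6 = $110,520.
Defendant was on pretrial release at the time (+25%): $110,520 × 1.25 = $138,150.
$138,150 is within the $300,000 maximum.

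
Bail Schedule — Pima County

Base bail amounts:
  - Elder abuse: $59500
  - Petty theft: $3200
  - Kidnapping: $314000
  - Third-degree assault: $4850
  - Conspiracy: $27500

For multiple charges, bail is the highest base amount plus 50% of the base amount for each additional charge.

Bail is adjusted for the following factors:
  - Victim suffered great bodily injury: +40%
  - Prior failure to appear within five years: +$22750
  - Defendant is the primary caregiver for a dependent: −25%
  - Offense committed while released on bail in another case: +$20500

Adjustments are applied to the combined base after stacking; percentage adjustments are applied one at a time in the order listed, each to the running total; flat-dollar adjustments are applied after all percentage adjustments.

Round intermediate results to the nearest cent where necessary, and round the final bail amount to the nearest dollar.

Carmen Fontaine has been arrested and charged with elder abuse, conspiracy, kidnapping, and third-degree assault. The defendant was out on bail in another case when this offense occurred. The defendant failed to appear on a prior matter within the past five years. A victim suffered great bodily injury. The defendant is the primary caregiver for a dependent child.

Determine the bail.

$421171

Base amounts from the schedule: elder abuse $59500; conspiracy $27500; kidnapping $314000; third-degree assault $4850.
Stacking rule: highest base plus 50% of each additional charge. Highest is kidnapping at $314000. Additional: $59500 × 50% = $29750; $27500 × 50% = $13750; $4850 × 50% = $2425. Combined base = $314000 + $45925 = $359925.
Victim suffered great bodily injury (+40%): $359925 × 1.4 = $503895.
Defendant is the primary caregiver for a dependent (−25%): $503895 × 0.75 = $377921.25.
Prior failure to appear within five years (+$22750 flat): $377921.25 + $22750 = $400671.25.
Offense committed while released on bail in another case (+$20500 flat): $400671.25 + $20500 = $421171.25.
Rounded to the nearest dollar: $421171.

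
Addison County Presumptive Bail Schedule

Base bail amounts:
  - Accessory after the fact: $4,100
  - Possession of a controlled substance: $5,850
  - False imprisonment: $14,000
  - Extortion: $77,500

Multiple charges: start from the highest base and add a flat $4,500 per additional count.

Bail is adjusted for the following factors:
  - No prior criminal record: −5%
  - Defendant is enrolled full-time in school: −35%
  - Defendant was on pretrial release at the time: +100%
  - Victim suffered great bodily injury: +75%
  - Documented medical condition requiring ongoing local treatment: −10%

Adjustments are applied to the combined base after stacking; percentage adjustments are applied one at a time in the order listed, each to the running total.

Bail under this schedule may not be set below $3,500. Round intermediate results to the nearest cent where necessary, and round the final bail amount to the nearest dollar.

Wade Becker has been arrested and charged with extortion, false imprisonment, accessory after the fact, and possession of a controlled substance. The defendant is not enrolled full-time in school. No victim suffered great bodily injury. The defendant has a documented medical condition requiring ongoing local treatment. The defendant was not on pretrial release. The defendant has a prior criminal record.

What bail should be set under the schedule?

Base amounts from the schedule: extortion $77,500; false imprisonment $14,000; accessory after the fact $4,100; possession of a controlled substance $5,850.
Stacking rule: highest base plus $4,500 per additional charge. Highest is extortion at $77,500; 3 additional charges → +$13,500. Combined base = $91,000.
Documented medical condition requiring ongoing local treatment (−10%): $91,000 × 0.9 = $81,900.
$81,900 is at or above the $3,500 minimum.

$81,900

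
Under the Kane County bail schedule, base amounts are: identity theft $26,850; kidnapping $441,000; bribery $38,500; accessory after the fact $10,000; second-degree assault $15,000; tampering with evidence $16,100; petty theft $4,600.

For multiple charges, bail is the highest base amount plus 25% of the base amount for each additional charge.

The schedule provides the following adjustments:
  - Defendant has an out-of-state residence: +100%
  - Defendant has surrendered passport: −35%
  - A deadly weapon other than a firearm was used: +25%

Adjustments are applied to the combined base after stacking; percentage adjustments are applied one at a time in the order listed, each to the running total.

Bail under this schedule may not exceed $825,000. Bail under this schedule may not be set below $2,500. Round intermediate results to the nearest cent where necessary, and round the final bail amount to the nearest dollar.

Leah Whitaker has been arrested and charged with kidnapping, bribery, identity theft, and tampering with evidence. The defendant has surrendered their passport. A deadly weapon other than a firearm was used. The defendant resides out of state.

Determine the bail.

$749,714

Base amounts from the schedule: kidnapping $441,000; bribery $38,500; identity theft $26,850; tampering with evidence $16,100.
Stacking rule: highest base plus 25% of each additional charge. Highest is kidnapping at $441,000. Additional: $38,500 × 25% = $9,625; $26,850 × 25% = $6,712.50; $16,100 × 25% = $4,025. Combined base = $441,000 + $20,362.50 = $461,362.50.
Defendant has an out-of-state residence (+100%): $461,362.50 × 2 = $922,725.
Defendant has surrendered passport (−35%): $922,725 × 0.65 = $599,771.25.
A deadly weapon other than a firearm was used (+25%): $599,771.25 × 1.25 = $749,714.06.
$749,714.06 is within the $825,000 maximum.
$749,714.06 is at or above the $2,500 minimum.
Rounded to the nearest dollar: $749,714.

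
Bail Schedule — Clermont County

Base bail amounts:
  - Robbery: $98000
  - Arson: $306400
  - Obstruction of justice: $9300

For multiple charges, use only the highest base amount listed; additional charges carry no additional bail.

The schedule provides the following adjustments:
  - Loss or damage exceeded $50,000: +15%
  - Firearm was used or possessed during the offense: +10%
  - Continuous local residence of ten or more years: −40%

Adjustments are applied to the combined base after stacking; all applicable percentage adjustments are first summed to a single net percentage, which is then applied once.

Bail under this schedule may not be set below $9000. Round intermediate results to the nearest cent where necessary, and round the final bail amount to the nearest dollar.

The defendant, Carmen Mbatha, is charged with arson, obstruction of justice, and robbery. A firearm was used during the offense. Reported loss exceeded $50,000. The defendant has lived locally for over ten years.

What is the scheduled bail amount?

$260440

Base amounts from the schedule: arson $306400; obstruction of justice $9300; robbery $98000.
Stacking rule: use the highest base only. Highest is arson at $306400. Combined base = $306400.
Net percentage adjustment: +15% +10% −40% = −15%. $306400 × 0.85 = $260440.
$260440 is at or above the $9000 minimum.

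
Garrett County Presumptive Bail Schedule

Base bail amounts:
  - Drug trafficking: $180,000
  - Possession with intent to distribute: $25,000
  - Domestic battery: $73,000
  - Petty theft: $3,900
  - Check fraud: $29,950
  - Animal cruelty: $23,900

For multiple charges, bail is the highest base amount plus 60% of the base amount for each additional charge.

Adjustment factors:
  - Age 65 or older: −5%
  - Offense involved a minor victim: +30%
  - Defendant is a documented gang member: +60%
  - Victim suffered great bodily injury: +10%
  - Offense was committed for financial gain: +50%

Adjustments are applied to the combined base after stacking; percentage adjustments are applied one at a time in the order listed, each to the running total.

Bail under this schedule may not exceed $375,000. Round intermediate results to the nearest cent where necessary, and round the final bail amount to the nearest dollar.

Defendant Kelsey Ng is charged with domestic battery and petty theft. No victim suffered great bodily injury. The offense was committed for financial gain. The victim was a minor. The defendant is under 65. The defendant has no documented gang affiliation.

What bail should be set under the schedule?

Base amounts from the schedule: domestic battery $73,000; petty theft $3,900.
Stacking rule: highest base plus 60% of each additional charge. Highest is domestic battery at $73,000. Additional: $3,900 × 60% = $2,340. Combined base = $73,000 + $2,340 = $75,340.
Offense involved a minor victim (+30%): $75,340 × 1.3 = $97,942.
Offense was committed for financial gain (+50%): $97,942 × 1.5 = $146,913.
$146,913 is within the $375,000 maximum.

$146,913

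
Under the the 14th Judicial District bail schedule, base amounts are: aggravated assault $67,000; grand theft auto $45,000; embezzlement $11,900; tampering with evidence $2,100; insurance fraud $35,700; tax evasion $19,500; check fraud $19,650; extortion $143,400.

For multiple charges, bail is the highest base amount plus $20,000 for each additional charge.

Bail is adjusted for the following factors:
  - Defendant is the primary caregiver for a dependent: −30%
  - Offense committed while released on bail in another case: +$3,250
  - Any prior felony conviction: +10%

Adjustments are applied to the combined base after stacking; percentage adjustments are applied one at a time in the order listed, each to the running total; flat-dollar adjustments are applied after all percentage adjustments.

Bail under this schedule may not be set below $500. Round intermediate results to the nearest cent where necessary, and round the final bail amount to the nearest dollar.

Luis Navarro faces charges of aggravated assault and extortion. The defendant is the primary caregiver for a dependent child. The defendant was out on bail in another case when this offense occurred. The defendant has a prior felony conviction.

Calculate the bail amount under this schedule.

Base amounts from the schedule: aggravated assault $67,000; extortion $143,400.
Stacking rule: highest base plus $20,000 per additional charge. Highest is extortion at $143,400; 1 additional charge → +$20,000. Combined base = $163,400.
Defendant is the primary caregiver for a dependent (−30%): $163,400 × 0.7 = $114,380.
Any prior felony conviction (+10%): $114,380 × 1.1 = $125,818.
Offense committed while released on bail in another case (+$3,250 flat): $125,818 + $3,250 = $129,068.
$129,068 is at or above the $500 minimum.

$129,068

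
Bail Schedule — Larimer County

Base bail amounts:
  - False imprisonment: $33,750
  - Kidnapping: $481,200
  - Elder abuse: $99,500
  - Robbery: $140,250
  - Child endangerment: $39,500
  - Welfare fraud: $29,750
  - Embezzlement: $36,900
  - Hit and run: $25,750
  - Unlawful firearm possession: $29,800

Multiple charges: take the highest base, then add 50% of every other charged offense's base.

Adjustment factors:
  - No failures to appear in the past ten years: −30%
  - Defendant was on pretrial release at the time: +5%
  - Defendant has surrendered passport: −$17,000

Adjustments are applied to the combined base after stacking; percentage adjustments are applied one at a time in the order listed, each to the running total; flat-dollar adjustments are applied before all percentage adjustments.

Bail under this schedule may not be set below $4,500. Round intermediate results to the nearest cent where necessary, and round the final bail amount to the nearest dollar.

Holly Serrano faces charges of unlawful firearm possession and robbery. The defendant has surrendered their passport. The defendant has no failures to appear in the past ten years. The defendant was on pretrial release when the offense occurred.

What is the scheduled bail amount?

Base amounts from the schedule: unlawful firearm possession $29,800; robbery $140,250.
Stacking rule: highest base plus 50% of each additional charge. Highest is robbery at $140,250. Additional: $29,800 × 50% = $14,900. Combined base = $140,250 + $14,900 = $155,150.
Defendant has surrendered passport (−$17,000 flat): $155,150 − $17,000 = $138,150.
No failures to appear in the past ten years (−30%): $138,150 × 0.7 = $96,705.
Defendant was on pretrial release at the time (+5%): $96,705 × 1.05 = $101,540.25.
$101,540.25 is at or above the $4,500 minimum.
Rounded to the nearest dollar: $101,540.

$101,540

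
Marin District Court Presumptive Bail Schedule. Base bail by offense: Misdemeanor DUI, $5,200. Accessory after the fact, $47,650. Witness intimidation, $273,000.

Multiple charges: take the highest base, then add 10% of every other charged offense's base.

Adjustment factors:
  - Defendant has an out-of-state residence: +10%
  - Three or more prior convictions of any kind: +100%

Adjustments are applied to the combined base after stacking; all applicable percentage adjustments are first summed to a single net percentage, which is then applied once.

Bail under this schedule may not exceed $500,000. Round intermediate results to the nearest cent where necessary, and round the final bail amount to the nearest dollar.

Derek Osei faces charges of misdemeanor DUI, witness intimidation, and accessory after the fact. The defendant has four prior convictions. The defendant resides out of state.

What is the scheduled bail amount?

$500,000

Base amounts from the schedule: misdemeanor DUI $5,200; witness intimidation $273,000; accessory after the fact $47,650.
Stacking rule: highest base plus 10% of each additional charge. Highest is witness intimidation at $273,000. Additional: $5,200 × 10% = $520; $47,650 × 10% = $4,765. Combined base = $273,000 + $5,285 = $278,285.
Net percentage adjustment: +10% +100% = +110%. $278,285 × 2.1 = $584,398.50.
Result $584,398.50 exceeds the maximum of $500,000; bail is capped at $500,000.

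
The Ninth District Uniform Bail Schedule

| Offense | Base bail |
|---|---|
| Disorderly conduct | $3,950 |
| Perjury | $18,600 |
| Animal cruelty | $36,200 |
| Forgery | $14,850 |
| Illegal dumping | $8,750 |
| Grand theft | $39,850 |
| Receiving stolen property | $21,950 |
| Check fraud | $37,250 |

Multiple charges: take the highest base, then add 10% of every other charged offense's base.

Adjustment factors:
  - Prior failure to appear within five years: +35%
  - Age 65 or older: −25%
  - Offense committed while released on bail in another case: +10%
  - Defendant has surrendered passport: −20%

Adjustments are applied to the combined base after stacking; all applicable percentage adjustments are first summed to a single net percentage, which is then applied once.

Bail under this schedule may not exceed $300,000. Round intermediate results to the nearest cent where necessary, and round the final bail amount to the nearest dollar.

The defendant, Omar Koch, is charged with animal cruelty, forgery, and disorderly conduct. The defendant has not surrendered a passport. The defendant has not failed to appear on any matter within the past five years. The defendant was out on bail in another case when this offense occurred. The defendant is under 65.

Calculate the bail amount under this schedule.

$41,888

Base amounts from the schedule: animal cruelty $36,200; forgery $14,850; disorderly conduct $3,950.
Stacking rule: highest base plus 10% of each additional charge. Highest is animal cruelty at $36,200. Additional: $14,850 × 10% = $1,485; $3,950 × 10% = $395. Combined base = $36,200 + $1,880 = $38,080.
Offense committed while released on bail in another case (+10%): $38,080 × 1.1 = $41,888.
$41,888 is within the $300,000 maximum.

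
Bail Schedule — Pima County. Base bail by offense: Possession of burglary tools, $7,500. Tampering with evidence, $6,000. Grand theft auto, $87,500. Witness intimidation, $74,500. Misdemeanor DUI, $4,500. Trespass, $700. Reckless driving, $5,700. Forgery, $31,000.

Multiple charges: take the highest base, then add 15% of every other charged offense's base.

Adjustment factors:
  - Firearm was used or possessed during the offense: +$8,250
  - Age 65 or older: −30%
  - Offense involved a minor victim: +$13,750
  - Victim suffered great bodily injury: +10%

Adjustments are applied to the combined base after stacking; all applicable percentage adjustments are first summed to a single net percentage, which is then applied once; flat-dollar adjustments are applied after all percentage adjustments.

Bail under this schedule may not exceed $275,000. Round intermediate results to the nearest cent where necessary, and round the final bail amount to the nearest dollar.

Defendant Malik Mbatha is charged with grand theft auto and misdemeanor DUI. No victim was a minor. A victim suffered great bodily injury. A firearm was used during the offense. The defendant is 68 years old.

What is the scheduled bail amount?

Base amounts from the schedule: grand theft auto $87,500; misdemeanor DUI $4,500.
Stacking rule: highest base plus 15% of each additional charge. Highest is grand theft auto at $87,500. Additional: $4,500 × 15% = $675. Combined base = $87,500 + $675 = $88,175.
Net percentage adjustment: −30% +10% = −20%. $88,175 × 0.8 = $70,540.
Firearm was used or possessed during the offense (+$8,250 flat): $70,540 + $8,250 = $78,790.
$78,790 is within the $275,000 maximum.

$78,790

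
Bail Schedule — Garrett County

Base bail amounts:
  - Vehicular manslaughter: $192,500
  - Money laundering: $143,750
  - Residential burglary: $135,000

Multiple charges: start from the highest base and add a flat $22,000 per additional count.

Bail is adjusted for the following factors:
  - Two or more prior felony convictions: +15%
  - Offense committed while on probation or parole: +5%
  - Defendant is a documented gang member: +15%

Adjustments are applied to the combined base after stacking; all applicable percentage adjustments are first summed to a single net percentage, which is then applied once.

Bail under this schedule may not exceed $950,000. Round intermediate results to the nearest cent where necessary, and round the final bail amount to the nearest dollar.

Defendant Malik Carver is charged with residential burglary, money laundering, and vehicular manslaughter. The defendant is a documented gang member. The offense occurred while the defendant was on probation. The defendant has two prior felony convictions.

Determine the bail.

Base amounts from the schedule: residential burglary $135,000; money laundering $143,750; vehicular manslaughter $192,500.
Stacking rule: highest base plus $22,000 per additional charge. Highest is vehicular manslaughter at $192,500; 2 additional charges → +$44,000. Combined base = $236,500.
Net percentage adjustment: +15% +5% +15% = +35%. $236,500 × 1.35 = $319,275.
$319,275 is within the $950,000 maximum.

$319,275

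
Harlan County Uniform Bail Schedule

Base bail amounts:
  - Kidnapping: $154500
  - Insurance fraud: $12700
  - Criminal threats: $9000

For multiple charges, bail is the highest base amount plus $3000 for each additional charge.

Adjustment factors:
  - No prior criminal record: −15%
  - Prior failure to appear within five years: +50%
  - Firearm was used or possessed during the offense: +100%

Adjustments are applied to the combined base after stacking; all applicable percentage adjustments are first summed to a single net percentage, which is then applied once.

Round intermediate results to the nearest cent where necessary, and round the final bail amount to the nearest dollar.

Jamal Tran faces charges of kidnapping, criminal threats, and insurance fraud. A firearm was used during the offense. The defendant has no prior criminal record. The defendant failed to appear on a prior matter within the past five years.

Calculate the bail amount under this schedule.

Base amounts from the schedule: kidnapping $154500; criminal threats $9000; insurance fraud $12700.
Stacking rule: highest base plus $3000 per additional charge. Highest is kidnapping at $154500; 2 additional charges → +$6000. Combined base = $160500.
Net percentage adjustment: −15% +50% +100% = +135%. $160500 × 2.35 = $377175.

$377175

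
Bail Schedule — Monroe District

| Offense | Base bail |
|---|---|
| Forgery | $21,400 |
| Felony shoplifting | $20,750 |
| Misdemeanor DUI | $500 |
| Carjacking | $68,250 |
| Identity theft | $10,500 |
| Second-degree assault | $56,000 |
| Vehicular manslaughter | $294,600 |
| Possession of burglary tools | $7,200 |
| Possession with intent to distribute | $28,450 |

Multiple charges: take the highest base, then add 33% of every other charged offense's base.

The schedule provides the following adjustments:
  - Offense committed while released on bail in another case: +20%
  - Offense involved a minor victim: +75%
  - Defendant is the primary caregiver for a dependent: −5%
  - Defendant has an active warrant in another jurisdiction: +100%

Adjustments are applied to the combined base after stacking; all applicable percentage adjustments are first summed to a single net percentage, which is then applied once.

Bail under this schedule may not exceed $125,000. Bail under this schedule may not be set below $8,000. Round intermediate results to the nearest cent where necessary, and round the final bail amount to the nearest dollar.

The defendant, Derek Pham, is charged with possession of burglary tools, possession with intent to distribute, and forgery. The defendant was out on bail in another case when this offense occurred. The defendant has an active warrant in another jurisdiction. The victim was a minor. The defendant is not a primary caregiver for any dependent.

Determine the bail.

Base amounts from the schedule: possession of burglary tools $7,200; possession with intent to distribute $28,450; forgery $21,400.
Stacking rule: highest base plus 33% of each additional charge. Highest is possession with intent to distribute at $28,450. Additional: $7,200 × 33% = $2,376; $21,400 × 33% = $7,062. Combined base = $28,450 + $9,438 = $37,888.
Net percentage adjustment: +20% +75% +100% = +195%. $37,888 × 2.95 = $111,769.60.
$111,769.60 is within the $125,000 maximum.
$111,769.60 is at or above the $8,000 minimum.
Rounded to the nearest dollar: $111,770.

$111,770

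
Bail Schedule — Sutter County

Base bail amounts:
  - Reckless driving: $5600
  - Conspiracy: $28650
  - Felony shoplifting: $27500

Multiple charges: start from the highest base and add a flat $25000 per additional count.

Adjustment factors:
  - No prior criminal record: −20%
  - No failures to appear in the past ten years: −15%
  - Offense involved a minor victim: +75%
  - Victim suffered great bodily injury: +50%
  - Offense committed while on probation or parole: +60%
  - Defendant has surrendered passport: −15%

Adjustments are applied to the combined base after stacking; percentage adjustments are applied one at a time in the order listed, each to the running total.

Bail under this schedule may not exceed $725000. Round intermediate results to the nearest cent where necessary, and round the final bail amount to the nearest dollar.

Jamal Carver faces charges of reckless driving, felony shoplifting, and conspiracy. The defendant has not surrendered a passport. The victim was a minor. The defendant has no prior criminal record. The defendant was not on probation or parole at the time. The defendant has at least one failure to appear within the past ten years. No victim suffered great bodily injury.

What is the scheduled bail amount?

Base amounts from the schedule: reckless driving $5600; felony shoplifting $27500; conspiracy $28650.
Stacking rule: highest base plus $25000 per additional charge. Highest is conspiracy at $28650; 2 additional charges → +$50000. Combined base = $78650.
No prior criminal record (−20%): $78650 × 0.8 = $62920.
Offense involved a minor victim (+75%): $62920 × 1.75 = $110110.
$110110 is within the $725000 maximum.

$110110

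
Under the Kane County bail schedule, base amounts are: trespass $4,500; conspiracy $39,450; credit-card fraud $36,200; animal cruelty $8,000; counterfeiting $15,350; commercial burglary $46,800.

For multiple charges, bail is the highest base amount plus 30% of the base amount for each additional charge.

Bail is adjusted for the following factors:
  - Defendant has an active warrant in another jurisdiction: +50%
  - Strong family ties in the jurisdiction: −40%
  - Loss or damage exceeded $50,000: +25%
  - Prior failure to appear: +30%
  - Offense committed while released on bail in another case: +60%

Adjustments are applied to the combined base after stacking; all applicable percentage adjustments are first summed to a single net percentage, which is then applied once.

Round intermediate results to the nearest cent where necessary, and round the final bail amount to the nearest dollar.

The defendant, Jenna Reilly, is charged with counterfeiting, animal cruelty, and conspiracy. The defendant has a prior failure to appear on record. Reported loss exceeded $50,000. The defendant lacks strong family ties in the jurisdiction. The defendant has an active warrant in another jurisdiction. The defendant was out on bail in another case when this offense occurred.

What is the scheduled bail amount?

Base amounts from the schedule: counterfeiting $15,350; animal cruelty $8,000; conspiracy $39,450.
Stacking rule: highest base plus 30% of each additional charge. Highest is conspiracy at $39,450. Additional: $15,350 × 30% = $4,605; $8,000 × 30% = $2,400. Combined base = $39,450 + $7,005 = $46,455.
Net percentage adjustment: +50% +25% +30% +60% = +165%. $46,455 × 2.65 = $123,105.75.
Rounded to the nearest dollar: $123,106.

$123,106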